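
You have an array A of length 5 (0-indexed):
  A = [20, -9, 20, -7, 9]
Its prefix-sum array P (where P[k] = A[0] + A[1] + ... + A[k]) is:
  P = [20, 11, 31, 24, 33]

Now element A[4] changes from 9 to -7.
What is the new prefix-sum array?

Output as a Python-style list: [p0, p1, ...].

Change: A[4] 9 -> -7, delta = -16
P[k] for k < 4: unchanged (A[4] not included)
P[k] for k >= 4: shift by delta = -16
  P[0] = 20 + 0 = 20
  P[1] = 11 + 0 = 11
  P[2] = 31 + 0 = 31
  P[3] = 24 + 0 = 24
  P[4] = 33 + -16 = 17

Answer: [20, 11, 31, 24, 17]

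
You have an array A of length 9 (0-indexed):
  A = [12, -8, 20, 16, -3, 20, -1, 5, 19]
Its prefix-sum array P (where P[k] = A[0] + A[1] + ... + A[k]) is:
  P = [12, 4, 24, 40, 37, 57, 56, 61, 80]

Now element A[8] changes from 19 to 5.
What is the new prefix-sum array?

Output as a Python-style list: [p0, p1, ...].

Change: A[8] 19 -> 5, delta = -14
P[k] for k < 8: unchanged (A[8] not included)
P[k] for k >= 8: shift by delta = -14
  P[0] = 12 + 0 = 12
  P[1] = 4 + 0 = 4
  P[2] = 24 + 0 = 24
  P[3] = 40 + 0 = 40
  P[4] = 37 + 0 = 37
  P[5] = 57 + 0 = 57
  P[6] = 56 + 0 = 56
  P[7] = 61 + 0 = 61
  P[8] = 80 + -14 = 66

Answer: [12, 4, 24, 40, 37, 57, 56, 61, 66]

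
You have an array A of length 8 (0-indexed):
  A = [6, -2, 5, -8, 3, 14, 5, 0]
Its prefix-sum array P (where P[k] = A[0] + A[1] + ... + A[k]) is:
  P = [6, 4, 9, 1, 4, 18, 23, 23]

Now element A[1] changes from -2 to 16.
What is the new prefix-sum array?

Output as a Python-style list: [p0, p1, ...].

Change: A[1] -2 -> 16, delta = 18
P[k] for k < 1: unchanged (A[1] not included)
P[k] for k >= 1: shift by delta = 18
  P[0] = 6 + 0 = 6
  P[1] = 4 + 18 = 22
  P[2] = 9 + 18 = 27
  P[3] = 1 + 18 = 19
  P[4] = 4 + 18 = 22
  P[5] = 18 + 18 = 36
  P[6] = 23 + 18 = 41
  P[7] = 23 + 18 = 41

Answer: [6, 22, 27, 19, 22, 36, 41, 41]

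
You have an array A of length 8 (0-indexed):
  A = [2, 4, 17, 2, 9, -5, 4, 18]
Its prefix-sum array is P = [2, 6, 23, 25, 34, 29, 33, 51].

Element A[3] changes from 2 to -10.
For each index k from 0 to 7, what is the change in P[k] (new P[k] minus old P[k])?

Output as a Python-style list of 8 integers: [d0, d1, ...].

Answer: [0, 0, 0, -12, -12, -12, -12, -12]

Derivation:
Element change: A[3] 2 -> -10, delta = -12
For k < 3: P[k] unchanged, delta_P[k] = 0
For k >= 3: P[k] shifts by exactly -12
Delta array: [0, 0, 0, -12, -12, -12, -12, -12]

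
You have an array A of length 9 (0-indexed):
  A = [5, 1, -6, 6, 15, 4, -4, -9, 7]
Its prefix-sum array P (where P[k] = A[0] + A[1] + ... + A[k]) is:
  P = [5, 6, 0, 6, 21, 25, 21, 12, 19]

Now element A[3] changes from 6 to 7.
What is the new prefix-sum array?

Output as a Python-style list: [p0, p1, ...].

Change: A[3] 6 -> 7, delta = 1
P[k] for k < 3: unchanged (A[3] not included)
P[k] for k >= 3: shift by delta = 1
  P[0] = 5 + 0 = 5
  P[1] = 6 + 0 = 6
  P[2] = 0 + 0 = 0
  P[3] = 6 + 1 = 7
  P[4] = 21 + 1 = 22
  P[5] = 25 + 1 = 26
  P[6] = 21 + 1 = 22
  P[7] = 12 + 1 = 13
  P[8] = 19 + 1 = 20

Answer: [5, 6, 0, 7, 22, 26, 22, 13, 20]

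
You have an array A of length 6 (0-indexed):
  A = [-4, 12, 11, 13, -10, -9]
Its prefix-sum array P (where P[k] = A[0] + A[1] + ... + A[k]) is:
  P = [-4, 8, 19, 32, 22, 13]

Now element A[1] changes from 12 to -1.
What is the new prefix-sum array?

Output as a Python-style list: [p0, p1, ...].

Answer: [-4, -5, 6, 19, 9, 0]

Derivation:
Change: A[1] 12 -> -1, delta = -13
P[k] for k < 1: unchanged (A[1] not included)
P[k] for k >= 1: shift by delta = -13
  P[0] = -4 + 0 = -4
  P[1] = 8 + -13 = -5
  P[2] = 19 + -13 = 6
  P[3] = 32 + -13 = 19
  P[4] = 22 + -13 = 9
  P[5] = 13 + -13 = 0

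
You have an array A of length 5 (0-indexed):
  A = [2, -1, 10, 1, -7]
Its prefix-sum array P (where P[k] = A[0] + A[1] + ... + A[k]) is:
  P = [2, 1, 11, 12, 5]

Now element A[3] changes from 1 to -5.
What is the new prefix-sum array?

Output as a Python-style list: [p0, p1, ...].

Answer: [2, 1, 11, 6, -1]

Derivation:
Change: A[3] 1 -> -5, delta = -6
P[k] for k < 3: unchanged (A[3] not included)
P[k] for k >= 3: shift by delta = -6
  P[0] = 2 + 0 = 2
  P[1] = 1 + 0 = 1
  P[2] = 11 + 0 = 11
  P[3] = 12 + -6 = 6
  P[4] = 5 + -6 = -1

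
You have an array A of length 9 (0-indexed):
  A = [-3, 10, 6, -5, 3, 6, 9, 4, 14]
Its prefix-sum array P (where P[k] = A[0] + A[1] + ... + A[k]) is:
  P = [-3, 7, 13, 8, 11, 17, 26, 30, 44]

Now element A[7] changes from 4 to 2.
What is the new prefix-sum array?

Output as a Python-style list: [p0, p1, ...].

Answer: [-3, 7, 13, 8, 11, 17, 26, 28, 42]

Derivation:
Change: A[7] 4 -> 2, delta = -2
P[k] for k < 7: unchanged (A[7] not included)
P[k] for k >= 7: shift by delta = -2
  P[0] = -3 + 0 = -3
  P[1] = 7 + 0 = 7
  P[2] = 13 + 0 = 13
  P[3] = 8 + 0 = 8
  P[4] = 11 + 0 = 11
  P[5] = 17 + 0 = 17
  P[6] = 26 + 0 = 26
  P[7] = 30 + -2 = 28
  P[8] = 44 + -2 = 42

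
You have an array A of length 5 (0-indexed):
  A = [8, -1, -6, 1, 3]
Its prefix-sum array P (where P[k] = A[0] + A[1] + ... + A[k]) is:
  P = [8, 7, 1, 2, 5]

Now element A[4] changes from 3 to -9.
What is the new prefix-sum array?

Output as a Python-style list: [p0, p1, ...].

Answer: [8, 7, 1, 2, -7]

Derivation:
Change: A[4] 3 -> -9, delta = -12
P[k] for k < 4: unchanged (A[4] not included)
P[k] for k >= 4: shift by delta = -12
  P[0] = 8 + 0 = 8
  P[1] = 7 + 0 = 7
  P[2] = 1 + 0 = 1
  P[3] = 2 + 0 = 2
  P[4] = 5 + -12 = -7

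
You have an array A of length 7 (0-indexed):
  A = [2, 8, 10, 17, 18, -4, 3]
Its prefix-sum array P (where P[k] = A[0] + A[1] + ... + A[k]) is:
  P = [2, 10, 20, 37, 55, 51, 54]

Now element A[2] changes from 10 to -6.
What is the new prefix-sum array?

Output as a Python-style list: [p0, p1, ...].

Change: A[2] 10 -> -6, delta = -16
P[k] for k < 2: unchanged (A[2] not included)
P[k] for k >= 2: shift by delta = -16
  P[0] = 2 + 0 = 2
  P[1] = 10 + 0 = 10
  P[2] = 20 + -16 = 4
  P[3] = 37 + -16 = 21
  P[4] = 55 + -16 = 39
  P[5] = 51 + -16 = 35
  P[6] = 54 + -16 = 38

Answer: [2, 10, 4, 21, 39, 35, 38]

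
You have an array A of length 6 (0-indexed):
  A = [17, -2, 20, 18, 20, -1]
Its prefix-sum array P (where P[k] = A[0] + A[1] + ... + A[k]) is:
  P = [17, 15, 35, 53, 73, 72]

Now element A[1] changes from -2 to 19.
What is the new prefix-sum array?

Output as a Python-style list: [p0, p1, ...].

Answer: [17, 36, 56, 74, 94, 93]

Derivation:
Change: A[1] -2 -> 19, delta = 21
P[k] for k < 1: unchanged (A[1] not included)
P[k] for k >= 1: shift by delta = 21
  P[0] = 17 + 0 = 17
  P[1] = 15 + 21 = 36
  P[2] = 35 + 21 = 56
  P[3] = 53 + 21 = 74
  P[4] = 73 + 21 = 94
  P[5] = 72 + 21 = 93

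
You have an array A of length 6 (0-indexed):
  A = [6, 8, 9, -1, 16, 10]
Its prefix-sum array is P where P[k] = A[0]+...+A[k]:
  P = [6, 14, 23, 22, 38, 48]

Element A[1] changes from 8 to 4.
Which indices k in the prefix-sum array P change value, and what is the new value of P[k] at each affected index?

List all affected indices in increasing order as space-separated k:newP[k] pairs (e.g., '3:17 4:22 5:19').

P[k] = A[0] + ... + A[k]
P[k] includes A[1] iff k >= 1
Affected indices: 1, 2, ..., 5; delta = -4
  P[1]: 14 + -4 = 10
  P[2]: 23 + -4 = 19
  P[3]: 22 + -4 = 18
  P[4]: 38 + -4 = 34
  P[5]: 48 + -4 = 44

Answer: 1:10 2:19 3:18 4:34 5:44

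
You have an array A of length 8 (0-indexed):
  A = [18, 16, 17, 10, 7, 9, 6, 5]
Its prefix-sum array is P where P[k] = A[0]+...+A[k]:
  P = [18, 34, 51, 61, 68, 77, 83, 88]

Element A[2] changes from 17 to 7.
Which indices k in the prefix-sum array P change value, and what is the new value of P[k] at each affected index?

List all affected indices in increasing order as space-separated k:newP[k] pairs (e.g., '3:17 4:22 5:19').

Answer: 2:41 3:51 4:58 5:67 6:73 7:78

Derivation:
P[k] = A[0] + ... + A[k]
P[k] includes A[2] iff k >= 2
Affected indices: 2, 3, ..., 7; delta = -10
  P[2]: 51 + -10 = 41
  P[3]: 61 + -10 = 51
  P[4]: 68 + -10 = 58
  P[5]: 77 + -10 = 67
  P[6]: 83 + -10 = 73
  P[7]: 88 + -10 = 78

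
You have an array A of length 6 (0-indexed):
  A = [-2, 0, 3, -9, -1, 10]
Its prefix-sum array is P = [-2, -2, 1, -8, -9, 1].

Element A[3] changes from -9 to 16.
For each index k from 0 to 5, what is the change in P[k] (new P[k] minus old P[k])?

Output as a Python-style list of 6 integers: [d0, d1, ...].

Element change: A[3] -9 -> 16, delta = 25
For k < 3: P[k] unchanged, delta_P[k] = 0
For k >= 3: P[k] shifts by exactly 25
Delta array: [0, 0, 0, 25, 25, 25]

Answer: [0, 0, 0, 25, 25, 25]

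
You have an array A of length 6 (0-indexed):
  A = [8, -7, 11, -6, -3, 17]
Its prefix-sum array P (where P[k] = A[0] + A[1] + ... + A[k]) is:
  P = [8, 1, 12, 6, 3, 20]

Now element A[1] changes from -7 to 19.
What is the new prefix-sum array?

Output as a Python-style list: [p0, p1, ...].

Answer: [8, 27, 38, 32, 29, 46]

Derivation:
Change: A[1] -7 -> 19, delta = 26
P[k] for k < 1: unchanged (A[1] not included)
P[k] for k >= 1: shift by delta = 26
  P[0] = 8 + 0 = 8
  P[1] = 1 + 26 = 27
  P[2] = 12 + 26 = 38
  P[3] = 6 + 26 = 32
  P[4] = 3 + 26 = 29
  P[5] = 20 + 26 = 46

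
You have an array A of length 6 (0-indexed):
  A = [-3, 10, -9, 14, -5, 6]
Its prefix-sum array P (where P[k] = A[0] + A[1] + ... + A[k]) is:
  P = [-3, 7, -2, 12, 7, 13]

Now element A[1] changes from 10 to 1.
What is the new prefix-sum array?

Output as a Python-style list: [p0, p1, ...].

Answer: [-3, -2, -11, 3, -2, 4]

Derivation:
Change: A[1] 10 -> 1, delta = -9
P[k] for k < 1: unchanged (A[1] not included)
P[k] for k >= 1: shift by delta = -9
  P[0] = -3 + 0 = -3
  P[1] = 7 + -9 = -2
  P[2] = -2 + -9 = -11
  P[3] = 12 + -9 = 3
  P[4] = 7 + -9 = -2
  P[5] = 13 + -9 = 4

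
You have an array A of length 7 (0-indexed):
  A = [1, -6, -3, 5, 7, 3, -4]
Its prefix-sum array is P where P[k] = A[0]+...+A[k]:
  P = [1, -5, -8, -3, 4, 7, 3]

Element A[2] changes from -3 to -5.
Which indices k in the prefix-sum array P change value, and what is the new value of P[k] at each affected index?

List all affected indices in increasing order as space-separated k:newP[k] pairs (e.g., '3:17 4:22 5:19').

Answer: 2:-10 3:-5 4:2 5:5 6:1

Derivation:
P[k] = A[0] + ... + A[k]
P[k] includes A[2] iff k >= 2
Affected indices: 2, 3, ..., 6; delta = -2
  P[2]: -8 + -2 = -10
  P[3]: -3 + -2 = -5
  P[4]: 4 + -2 = 2
  P[5]: 7 + -2 = 5
  P[6]: 3 + -2 = 1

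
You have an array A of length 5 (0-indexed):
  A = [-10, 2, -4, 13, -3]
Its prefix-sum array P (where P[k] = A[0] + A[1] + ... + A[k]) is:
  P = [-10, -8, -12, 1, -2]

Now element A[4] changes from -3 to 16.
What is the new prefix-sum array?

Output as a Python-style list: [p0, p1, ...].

Change: A[4] -3 -> 16, delta = 19
P[k] for k < 4: unchanged (A[4] not included)
P[k] for k >= 4: shift by delta = 19
  P[0] = -10 + 0 = -10
  P[1] = -8 + 0 = -8
  P[2] = -12 + 0 = -12
  P[3] = 1 + 0 = 1
  P[4] = -2 + 19 = 17

Answer: [-10, -8, -12, 1, 17]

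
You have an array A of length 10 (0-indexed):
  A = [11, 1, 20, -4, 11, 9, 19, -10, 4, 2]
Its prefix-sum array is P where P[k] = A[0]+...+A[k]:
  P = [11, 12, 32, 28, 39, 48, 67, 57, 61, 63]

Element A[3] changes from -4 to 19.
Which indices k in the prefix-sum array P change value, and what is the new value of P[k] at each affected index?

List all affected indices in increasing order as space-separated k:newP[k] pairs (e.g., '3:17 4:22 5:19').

P[k] = A[0] + ... + A[k]
P[k] includes A[3] iff k >= 3
Affected indices: 3, 4, ..., 9; delta = 23
  P[3]: 28 + 23 = 51
  P[4]: 39 + 23 = 62
  P[5]: 48 + 23 = 71
  P[6]: 67 + 23 = 90
  P[7]: 57 + 23 = 80
  P[8]: 61 + 23 = 84
  P[9]: 63 + 23 = 86

Answer: 3:51 4:62 5:71 6:90 7:80 8:84 9:86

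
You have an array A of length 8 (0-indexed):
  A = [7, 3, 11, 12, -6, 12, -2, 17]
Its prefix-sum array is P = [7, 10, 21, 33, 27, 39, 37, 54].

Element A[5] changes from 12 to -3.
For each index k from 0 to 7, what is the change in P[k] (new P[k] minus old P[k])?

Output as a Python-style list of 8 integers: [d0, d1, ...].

Answer: [0, 0, 0, 0, 0, -15, -15, -15]

Derivation:
Element change: A[5] 12 -> -3, delta = -15
For k < 5: P[k] unchanged, delta_P[k] = 0
For k >= 5: P[k] shifts by exactly -15
Delta array: [0, 0, 0, 0, 0, -15, -15, -15]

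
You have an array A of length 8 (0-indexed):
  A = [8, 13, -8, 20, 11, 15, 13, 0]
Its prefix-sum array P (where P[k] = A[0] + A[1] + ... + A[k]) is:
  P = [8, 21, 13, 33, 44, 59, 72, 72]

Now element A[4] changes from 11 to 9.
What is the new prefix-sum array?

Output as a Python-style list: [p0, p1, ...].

Change: A[4] 11 -> 9, delta = -2
P[k] for k < 4: unchanged (A[4] not included)
P[k] for k >= 4: shift by delta = -2
  P[0] = 8 + 0 = 8
  P[1] = 21 + 0 = 21
  P[2] = 13 + 0 = 13
  P[3] = 33 + 0 = 33
  P[4] = 44 + -2 = 42
  P[5] = 59 + -2 = 57
  P[6] = 72 + -2 = 70
  P[7] = 72 + -2 = 70

Answer: [8, 21, 13, 33, 42, 57, 70, 70]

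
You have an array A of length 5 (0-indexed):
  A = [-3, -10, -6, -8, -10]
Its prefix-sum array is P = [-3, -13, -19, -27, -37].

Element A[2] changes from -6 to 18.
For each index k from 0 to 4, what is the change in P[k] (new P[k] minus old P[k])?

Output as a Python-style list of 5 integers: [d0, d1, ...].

Answer: [0, 0, 24, 24, 24]

Derivation:
Element change: A[2] -6 -> 18, delta = 24
For k < 2: P[k] unchanged, delta_P[k] = 0
For k >= 2: P[k] shifts by exactly 24
Delta array: [0, 0, 24, 24, 24]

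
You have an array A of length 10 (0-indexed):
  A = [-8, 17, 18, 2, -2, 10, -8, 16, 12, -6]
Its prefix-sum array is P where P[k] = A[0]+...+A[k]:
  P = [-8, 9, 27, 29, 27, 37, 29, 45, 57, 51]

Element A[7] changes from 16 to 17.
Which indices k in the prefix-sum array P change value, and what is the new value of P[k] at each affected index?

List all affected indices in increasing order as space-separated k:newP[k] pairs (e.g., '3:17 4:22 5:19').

Answer: 7:46 8:58 9:52

Derivation:
P[k] = A[0] + ... + A[k]
P[k] includes A[7] iff k >= 7
Affected indices: 7, 8, ..., 9; delta = 1
  P[7]: 45 + 1 = 46
  P[8]: 57 + 1 = 58
  P[9]: 51 + 1 = 52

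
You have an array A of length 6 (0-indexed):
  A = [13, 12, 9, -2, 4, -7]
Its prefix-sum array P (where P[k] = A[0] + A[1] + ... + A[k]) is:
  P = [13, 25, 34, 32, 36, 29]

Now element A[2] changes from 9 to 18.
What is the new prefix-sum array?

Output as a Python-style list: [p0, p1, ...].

Change: A[2] 9 -> 18, delta = 9
P[k] for k < 2: unchanged (A[2] not included)
P[k] for k >= 2: shift by delta = 9
  P[0] = 13 + 0 = 13
  P[1] = 25 + 0 = 25
  P[2] = 34 + 9 = 43
  P[3] = 32 + 9 = 41
  P[4] = 36 + 9 = 45
  P[5] = 29 + 9 = 38

Answer: [13, 25, 43, 41, 45, 38]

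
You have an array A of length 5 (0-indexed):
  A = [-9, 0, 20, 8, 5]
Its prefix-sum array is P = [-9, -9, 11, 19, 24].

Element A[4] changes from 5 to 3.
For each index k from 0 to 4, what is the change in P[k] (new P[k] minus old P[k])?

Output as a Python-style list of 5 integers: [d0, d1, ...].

Element change: A[4] 5 -> 3, delta = -2
For k < 4: P[k] unchanged, delta_P[k] = 0
For k >= 4: P[k] shifts by exactly -2
Delta array: [0, 0, 0, 0, -2]

Answer: [0, 0, 0, 0, -2]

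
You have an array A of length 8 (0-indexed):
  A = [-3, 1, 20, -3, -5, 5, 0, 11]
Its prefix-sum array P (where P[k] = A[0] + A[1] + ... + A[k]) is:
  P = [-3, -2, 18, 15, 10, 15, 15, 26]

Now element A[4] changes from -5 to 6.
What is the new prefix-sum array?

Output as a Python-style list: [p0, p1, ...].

Answer: [-3, -2, 18, 15, 21, 26, 26, 37]

Derivation:
Change: A[4] -5 -> 6, delta = 11
P[k] for k < 4: unchanged (A[4] not included)
P[k] for k >= 4: shift by delta = 11
  P[0] = -3 + 0 = -3
  P[1] = -2 + 0 = -2
  P[2] = 18 + 0 = 18
  P[3] = 15 + 0 = 15
  P[4] = 10 + 11 = 21
  P[5] = 15 + 11 = 26
  P[6] = 15 + 11 = 26
  P[7] = 26 + 11 = 37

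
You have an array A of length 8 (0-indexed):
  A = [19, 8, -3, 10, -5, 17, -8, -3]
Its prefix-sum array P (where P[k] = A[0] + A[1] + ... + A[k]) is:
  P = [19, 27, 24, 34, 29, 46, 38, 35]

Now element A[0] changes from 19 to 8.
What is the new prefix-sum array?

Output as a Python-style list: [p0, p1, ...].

Answer: [8, 16, 13, 23, 18, 35, 27, 24]

Derivation:
Change: A[0] 19 -> 8, delta = -11
P[k] for k < 0: unchanged (A[0] not included)
P[k] for k >= 0: shift by delta = -11
  P[0] = 19 + -11 = 8
  P[1] = 27 + -11 = 16
  P[2] = 24 + -11 = 13
  P[3] = 34 + -11 = 23
  P[4] = 29 + -11 = 18
  P[5] = 46 + -11 = 35
  P[6] = 38 + -11 = 27
  P[7] = 35 + -11 = 24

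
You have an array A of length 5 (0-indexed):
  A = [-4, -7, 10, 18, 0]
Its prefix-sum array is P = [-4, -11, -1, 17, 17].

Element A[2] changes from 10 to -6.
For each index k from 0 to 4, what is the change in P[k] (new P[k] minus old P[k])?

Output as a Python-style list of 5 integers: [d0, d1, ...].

Answer: [0, 0, -16, -16, -16]

Derivation:
Element change: A[2] 10 -> -6, delta = -16
For k < 2: P[k] unchanged, delta_P[k] = 0
For k >= 2: P[k] shifts by exactly -16
Delta array: [0, 0, -16, -16, -16]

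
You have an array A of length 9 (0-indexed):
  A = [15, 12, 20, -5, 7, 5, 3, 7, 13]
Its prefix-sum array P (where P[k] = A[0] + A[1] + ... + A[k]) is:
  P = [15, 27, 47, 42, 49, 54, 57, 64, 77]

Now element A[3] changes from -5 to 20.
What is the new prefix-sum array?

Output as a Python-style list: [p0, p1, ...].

Answer: [15, 27, 47, 67, 74, 79, 82, 89, 102]

Derivation:
Change: A[3] -5 -> 20, delta = 25
P[k] for k < 3: unchanged (A[3] not included)
P[k] for k >= 3: shift by delta = 25
  P[0] = 15 + 0 = 15
  P[1] = 27 + 0 = 27
  P[2] = 47 + 0 = 47
  P[3] = 42 + 25 = 67
  P[4] = 49 + 25 = 74
  P[5] = 54 + 25 = 79
  P[6] = 57 + 25 = 82
  P[7] = 64 + 25 = 89
  P[8] = 77 + 25 = 102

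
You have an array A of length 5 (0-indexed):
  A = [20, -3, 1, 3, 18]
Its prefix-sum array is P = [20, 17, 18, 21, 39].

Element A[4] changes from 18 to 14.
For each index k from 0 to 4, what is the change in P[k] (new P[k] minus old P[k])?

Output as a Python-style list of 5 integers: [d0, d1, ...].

Answer: [0, 0, 0, 0, -4]

Derivation:
Element change: A[4] 18 -> 14, delta = -4
For k < 4: P[k] unchanged, delta_P[k] = 0
For k >= 4: P[k] shifts by exactly -4
Delta array: [0, 0, 0, 0, -4]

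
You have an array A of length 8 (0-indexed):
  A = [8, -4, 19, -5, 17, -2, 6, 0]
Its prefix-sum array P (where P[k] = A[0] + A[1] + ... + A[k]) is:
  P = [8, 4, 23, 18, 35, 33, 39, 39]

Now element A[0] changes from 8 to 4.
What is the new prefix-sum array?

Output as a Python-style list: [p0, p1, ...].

Answer: [4, 0, 19, 14, 31, 29, 35, 35]

Derivation:
Change: A[0] 8 -> 4, delta = -4
P[k] for k < 0: unchanged (A[0] not included)
P[k] for k >= 0: shift by delta = -4
  P[0] = 8 + -4 = 4
  P[1] = 4 + -4 = 0
  P[2] = 23 + -4 = 19
  P[3] = 18 + -4 = 14
  P[4] = 35 + -4 = 31
  P[5] = 33 + -4 = 29
  P[6] = 39 + -4 = 35
  P[7] = 39 + -4 = 35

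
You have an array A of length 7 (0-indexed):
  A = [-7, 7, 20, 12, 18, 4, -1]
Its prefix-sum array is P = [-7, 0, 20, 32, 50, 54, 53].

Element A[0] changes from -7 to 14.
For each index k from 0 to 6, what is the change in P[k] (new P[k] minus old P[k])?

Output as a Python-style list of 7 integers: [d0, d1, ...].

Element change: A[0] -7 -> 14, delta = 21
For k < 0: P[k] unchanged, delta_P[k] = 0
For k >= 0: P[k] shifts by exactly 21
Delta array: [21, 21, 21, 21, 21, 21, 21]

Answer: [21, 21, 21, 21, 21, 21, 21]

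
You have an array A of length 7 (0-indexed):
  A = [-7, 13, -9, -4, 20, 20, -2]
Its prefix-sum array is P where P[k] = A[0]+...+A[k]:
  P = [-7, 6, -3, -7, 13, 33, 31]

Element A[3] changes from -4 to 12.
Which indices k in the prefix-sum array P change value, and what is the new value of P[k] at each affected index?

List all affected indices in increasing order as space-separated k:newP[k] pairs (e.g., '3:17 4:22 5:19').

P[k] = A[0] + ... + A[k]
P[k] includes A[3] iff k >= 3
Affected indices: 3, 4, ..., 6; delta = 16
  P[3]: -7 + 16 = 9
  P[4]: 13 + 16 = 29
  P[5]: 33 + 16 = 49
  P[6]: 31 + 16 = 47

Answer: 3:9 4:29 5:49 6:47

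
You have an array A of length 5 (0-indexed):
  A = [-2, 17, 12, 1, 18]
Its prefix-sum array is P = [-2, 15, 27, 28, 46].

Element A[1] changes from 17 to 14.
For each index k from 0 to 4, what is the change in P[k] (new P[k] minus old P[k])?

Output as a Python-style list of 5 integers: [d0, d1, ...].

Element change: A[1] 17 -> 14, delta = -3
For k < 1: P[k] unchanged, delta_P[k] = 0
For k >= 1: P[k] shifts by exactly -3
Delta array: [0, -3, -3, -3, -3]

Answer: [0, -3, -3, -3, -3]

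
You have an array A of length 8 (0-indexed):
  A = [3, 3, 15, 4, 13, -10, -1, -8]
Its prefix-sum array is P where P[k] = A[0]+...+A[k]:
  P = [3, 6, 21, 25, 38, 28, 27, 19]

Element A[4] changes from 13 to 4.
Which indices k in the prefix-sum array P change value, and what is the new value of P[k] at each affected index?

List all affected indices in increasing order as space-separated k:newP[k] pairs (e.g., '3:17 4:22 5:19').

Answer: 4:29 5:19 6:18 7:10

Derivation:
P[k] = A[0] + ... + A[k]
P[k] includes A[4] iff k >= 4
Affected indices: 4, 5, ..., 7; delta = -9
  P[4]: 38 + -9 = 29
  P[5]: 28 + -9 = 19
  P[6]: 27 + -9 = 18
  P[7]: 19 + -9 = 10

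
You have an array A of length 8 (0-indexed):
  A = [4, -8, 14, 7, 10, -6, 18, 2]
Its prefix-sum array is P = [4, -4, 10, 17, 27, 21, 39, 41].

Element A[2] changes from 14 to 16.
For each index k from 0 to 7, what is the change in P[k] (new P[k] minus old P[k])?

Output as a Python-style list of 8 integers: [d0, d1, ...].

Answer: [0, 0, 2, 2, 2, 2, 2, 2]

Derivation:
Element change: A[2] 14 -> 16, delta = 2
For k < 2: P[k] unchanged, delta_P[k] = 0
For k >= 2: P[k] shifts by exactly 2
Delta array: [0, 0, 2, 2, 2, 2, 2, 2]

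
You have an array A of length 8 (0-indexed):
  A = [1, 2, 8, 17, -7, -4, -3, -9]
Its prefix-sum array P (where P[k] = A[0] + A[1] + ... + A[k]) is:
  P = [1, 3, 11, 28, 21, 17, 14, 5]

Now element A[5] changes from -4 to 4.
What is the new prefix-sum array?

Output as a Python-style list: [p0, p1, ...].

Change: A[5] -4 -> 4, delta = 8
P[k] for k < 5: unchanged (A[5] not included)
P[k] for k >= 5: shift by delta = 8
  P[0] = 1 + 0 = 1
  P[1] = 3 + 0 = 3
  P[2] = 11 + 0 = 11
  P[3] = 28 + 0 = 28
  P[4] = 21 + 0 = 21
  P[5] = 17 + 8 = 25
  P[6] = 14 + 8 = 22
  P[7] = 5 + 8 = 13

Answer: [1, 3, 11, 28, 21, 25, 22, 13]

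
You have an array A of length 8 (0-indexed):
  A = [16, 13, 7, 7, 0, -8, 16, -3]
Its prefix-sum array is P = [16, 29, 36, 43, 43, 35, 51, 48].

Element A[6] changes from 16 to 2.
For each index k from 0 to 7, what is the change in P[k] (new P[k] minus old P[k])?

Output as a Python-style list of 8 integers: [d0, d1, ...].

Answer: [0, 0, 0, 0, 0, 0, -14, -14]

Derivation:
Element change: A[6] 16 -> 2, delta = -14
For k < 6: P[k] unchanged, delta_P[k] = 0
For k >= 6: P[k] shifts by exactly -14
Delta array: [0, 0, 0, 0, 0, 0, -14, -14]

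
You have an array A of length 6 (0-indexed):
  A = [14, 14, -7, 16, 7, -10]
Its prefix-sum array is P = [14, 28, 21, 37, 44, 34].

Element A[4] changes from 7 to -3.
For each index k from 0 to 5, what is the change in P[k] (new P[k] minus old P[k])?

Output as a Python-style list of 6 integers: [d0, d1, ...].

Answer: [0, 0, 0, 0, -10, -10]

Derivation:
Element change: A[4] 7 -> -3, delta = -10
For k < 4: P[k] unchanged, delta_P[k] = 0
For k >= 4: P[k] shifts by exactly -10
Delta array: [0, 0, 0, 0, -10, -10]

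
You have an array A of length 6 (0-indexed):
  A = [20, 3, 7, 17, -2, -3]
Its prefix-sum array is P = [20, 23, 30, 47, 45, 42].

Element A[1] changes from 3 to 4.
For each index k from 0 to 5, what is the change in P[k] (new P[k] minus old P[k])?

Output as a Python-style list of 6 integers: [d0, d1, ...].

Answer: [0, 1, 1, 1, 1, 1]

Derivation:
Element change: A[1] 3 -> 4, delta = 1
For k < 1: P[k] unchanged, delta_P[k] = 0
For k >= 1: P[k] shifts by exactly 1
Delta array: [0, 1, 1, 1, 1, 1]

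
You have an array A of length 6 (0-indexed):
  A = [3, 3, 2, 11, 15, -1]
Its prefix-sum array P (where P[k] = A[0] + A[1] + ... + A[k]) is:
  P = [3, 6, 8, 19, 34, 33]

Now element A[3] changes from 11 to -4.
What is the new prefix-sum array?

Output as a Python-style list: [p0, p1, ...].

Answer: [3, 6, 8, 4, 19, 18]

Derivation:
Change: A[3] 11 -> -4, delta = -15
P[k] for k < 3: unchanged (A[3] not included)
P[k] for k >= 3: shift by delta = -15
  P[0] = 3 + 0 = 3
  P[1] = 6 + 0 = 6
  P[2] = 8 + 0 = 8
  P[3] = 19 + -15 = 4
  P[4] = 34 + -15 = 19
  P[5] = 33 + -15 = 18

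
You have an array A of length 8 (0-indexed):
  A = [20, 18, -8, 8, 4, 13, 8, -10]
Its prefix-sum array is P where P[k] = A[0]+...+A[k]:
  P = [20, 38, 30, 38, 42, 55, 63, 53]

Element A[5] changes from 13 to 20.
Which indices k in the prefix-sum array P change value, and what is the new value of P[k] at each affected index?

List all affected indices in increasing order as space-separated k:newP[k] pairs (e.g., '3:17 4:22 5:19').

Answer: 5:62 6:70 7:60

Derivation:
P[k] = A[0] + ... + A[k]
P[k] includes A[5] iff k >= 5
Affected indices: 5, 6, ..., 7; delta = 7
  P[5]: 55 + 7 = 62
  P[6]: 63 + 7 = 70
  P[7]: 53 + 7 = 60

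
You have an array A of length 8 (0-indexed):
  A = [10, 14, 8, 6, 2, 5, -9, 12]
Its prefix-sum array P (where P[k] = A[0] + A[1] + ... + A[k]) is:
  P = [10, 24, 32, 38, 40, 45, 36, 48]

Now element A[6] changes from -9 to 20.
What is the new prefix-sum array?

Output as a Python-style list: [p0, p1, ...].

Answer: [10, 24, 32, 38, 40, 45, 65, 77]

Derivation:
Change: A[6] -9 -> 20, delta = 29
P[k] for k < 6: unchanged (A[6] not included)
P[k] for k >= 6: shift by delta = 29
  P[0] = 10 + 0 = 10
  P[1] = 24 + 0 = 24
  P[2] = 32 + 0 = 32
  P[3] = 38 + 0 = 38
  P[4] = 40 + 0 = 40
  P[5] = 45 + 0 = 45
  P[6] = 36 + 29 = 65
  P[7] = 48 + 29 = 77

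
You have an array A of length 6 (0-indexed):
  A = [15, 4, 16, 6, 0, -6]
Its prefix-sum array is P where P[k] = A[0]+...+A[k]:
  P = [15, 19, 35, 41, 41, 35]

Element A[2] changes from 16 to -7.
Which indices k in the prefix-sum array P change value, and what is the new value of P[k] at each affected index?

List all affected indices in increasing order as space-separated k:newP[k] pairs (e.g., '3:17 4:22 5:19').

Answer: 2:12 3:18 4:18 5:12

Derivation:
P[k] = A[0] + ... + A[k]
P[k] includes A[2] iff k >= 2
Affected indices: 2, 3, ..., 5; delta = -23
  P[2]: 35 + -23 = 12
  P[3]: 41 + -23 = 18
  P[4]: 41 + -23 = 18
  P[5]: 35 + -23 = 12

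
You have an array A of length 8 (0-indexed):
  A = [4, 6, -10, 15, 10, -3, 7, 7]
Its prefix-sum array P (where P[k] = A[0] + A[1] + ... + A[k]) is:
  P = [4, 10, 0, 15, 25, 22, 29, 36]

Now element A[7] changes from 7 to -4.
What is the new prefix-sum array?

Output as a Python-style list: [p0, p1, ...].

Change: A[7] 7 -> -4, delta = -11
P[k] for k < 7: unchanged (A[7] not included)
P[k] for k >= 7: shift by delta = -11
  P[0] = 4 + 0 = 4
  P[1] = 10 + 0 = 10
  P[2] = 0 + 0 = 0
  P[3] = 15 + 0 = 15
  P[4] = 25 + 0 = 25
  P[5] = 22 + 0 = 22
  P[6] = 29 + 0 = 29
  P[7] = 36 + -11 = 25

Answer: [4, 10, 0, 15, 25, 22, 29, 25]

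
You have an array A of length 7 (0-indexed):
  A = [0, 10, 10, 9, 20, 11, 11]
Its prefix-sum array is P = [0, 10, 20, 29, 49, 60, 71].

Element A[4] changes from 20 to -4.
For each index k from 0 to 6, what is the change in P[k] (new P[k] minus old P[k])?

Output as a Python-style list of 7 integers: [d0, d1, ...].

Answer: [0, 0, 0, 0, -24, -24, -24]

Derivation:
Element change: A[4] 20 -> -4, delta = -24
For k < 4: P[k] unchanged, delta_P[k] = 0
For k >= 4: P[k] shifts by exactly -24
Delta array: [0, 0, 0, 0, -24, -24, -24]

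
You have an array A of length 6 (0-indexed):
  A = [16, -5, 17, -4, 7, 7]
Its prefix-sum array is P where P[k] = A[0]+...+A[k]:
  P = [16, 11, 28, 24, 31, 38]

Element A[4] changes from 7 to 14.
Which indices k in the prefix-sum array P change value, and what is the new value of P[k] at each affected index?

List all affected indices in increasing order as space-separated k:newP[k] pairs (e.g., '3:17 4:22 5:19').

P[k] = A[0] + ... + A[k]
P[k] includes A[4] iff k >= 4
Affected indices: 4, 5, ..., 5; delta = 7
  P[4]: 31 + 7 = 38
  P[5]: 38 + 7 = 45

Answer: 4:38 5:45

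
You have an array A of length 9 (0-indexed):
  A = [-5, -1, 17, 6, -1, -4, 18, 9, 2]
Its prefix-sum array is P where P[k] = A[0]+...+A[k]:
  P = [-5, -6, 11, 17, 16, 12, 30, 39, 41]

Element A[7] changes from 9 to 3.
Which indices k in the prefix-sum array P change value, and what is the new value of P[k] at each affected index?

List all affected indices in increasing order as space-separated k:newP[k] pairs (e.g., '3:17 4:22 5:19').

P[k] = A[0] + ... + A[k]
P[k] includes A[7] iff k >= 7
Affected indices: 7, 8, ..., 8; delta = -6
  P[7]: 39 + -6 = 33
  P[8]: 41 + -6 = 35

Answer: 7:33 8:35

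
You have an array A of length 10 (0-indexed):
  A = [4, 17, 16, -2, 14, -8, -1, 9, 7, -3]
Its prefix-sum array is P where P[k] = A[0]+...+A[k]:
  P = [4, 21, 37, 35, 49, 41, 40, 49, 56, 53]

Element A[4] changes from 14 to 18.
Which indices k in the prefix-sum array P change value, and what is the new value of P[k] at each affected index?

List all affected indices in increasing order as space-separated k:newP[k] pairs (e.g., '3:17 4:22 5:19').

P[k] = A[0] + ... + A[k]
P[k] includes A[4] iff k >= 4
Affected indices: 4, 5, ..., 9; delta = 4
  P[4]: 49 + 4 = 53
  P[5]: 41 + 4 = 45
  P[6]: 40 + 4 = 44
  P[7]: 49 + 4 = 53
  P[8]: 56 + 4 = 60
  P[9]: 53 + 4 = 57

Answer: 4:53 5:45 6:44 7:53 8:60 9:57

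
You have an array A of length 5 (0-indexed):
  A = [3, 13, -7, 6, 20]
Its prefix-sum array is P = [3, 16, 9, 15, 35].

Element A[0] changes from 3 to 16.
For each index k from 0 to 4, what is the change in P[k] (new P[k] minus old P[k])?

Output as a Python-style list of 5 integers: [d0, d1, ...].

Answer: [13, 13, 13, 13, 13]

Derivation:
Element change: A[0] 3 -> 16, delta = 13
For k < 0: P[k] unchanged, delta_P[k] = 0
For k >= 0: P[k] shifts by exactly 13
Delta array: [13, 13, 13, 13, 13]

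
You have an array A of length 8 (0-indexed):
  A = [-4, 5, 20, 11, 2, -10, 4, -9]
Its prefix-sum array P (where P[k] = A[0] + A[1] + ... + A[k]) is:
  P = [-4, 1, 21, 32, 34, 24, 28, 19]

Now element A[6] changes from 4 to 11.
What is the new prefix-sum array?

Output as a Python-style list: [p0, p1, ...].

Change: A[6] 4 -> 11, delta = 7
P[k] for k < 6: unchanged (A[6] not included)
P[k] for k >= 6: shift by delta = 7
  P[0] = -4 + 0 = -4
  P[1] = 1 + 0 = 1
  P[2] = 21 + 0 = 21
  P[3] = 32 + 0 = 32
  P[4] = 34 + 0 = 34
  P[5] = 24 + 0 = 24
  P[6] = 28 + 7 = 35
  P[7] = 19 + 7 = 26

Answer: [-4, 1, 21, 32, 34, 24, 35, 26]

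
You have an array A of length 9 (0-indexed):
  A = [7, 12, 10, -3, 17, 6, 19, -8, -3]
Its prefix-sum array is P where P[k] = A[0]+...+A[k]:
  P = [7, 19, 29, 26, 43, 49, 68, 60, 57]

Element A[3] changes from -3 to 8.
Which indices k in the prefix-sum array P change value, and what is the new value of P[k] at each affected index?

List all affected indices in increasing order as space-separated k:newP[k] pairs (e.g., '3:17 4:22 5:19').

Answer: 3:37 4:54 5:60 6:79 7:71 8:68

Derivation:
P[k] = A[0] + ... + A[k]
P[k] includes A[3] iff k >= 3
Affected indices: 3, 4, ..., 8; delta = 11
  P[3]: 26 + 11 = 37
  P[4]: 43 + 11 = 54
  P[5]: 49 + 11 = 60
  P[6]: 68 + 11 = 79
  P[7]: 60 + 11 = 71
  P[8]: 57 + 11 = 68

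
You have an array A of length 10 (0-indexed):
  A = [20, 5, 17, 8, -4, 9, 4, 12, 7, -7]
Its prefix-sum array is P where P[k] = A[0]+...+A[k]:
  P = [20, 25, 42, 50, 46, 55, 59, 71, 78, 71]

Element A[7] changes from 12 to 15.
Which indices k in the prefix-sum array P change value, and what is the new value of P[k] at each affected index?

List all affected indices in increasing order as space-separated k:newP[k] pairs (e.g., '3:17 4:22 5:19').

P[k] = A[0] + ... + A[k]
P[k] includes A[7] iff k >= 7
Affected indices: 7, 8, ..., 9; delta = 3
  P[7]: 71 + 3 = 74
  P[8]: 78 + 3 = 81
  P[9]: 71 + 3 = 74

Answer: 7:74 8:81 9:74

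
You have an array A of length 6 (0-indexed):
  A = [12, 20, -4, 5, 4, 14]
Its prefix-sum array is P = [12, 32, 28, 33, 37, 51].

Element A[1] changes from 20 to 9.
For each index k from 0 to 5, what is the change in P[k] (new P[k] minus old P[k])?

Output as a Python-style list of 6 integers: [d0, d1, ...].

Element change: A[1] 20 -> 9, delta = -11
For k < 1: P[k] unchanged, delta_P[k] = 0
For k >= 1: P[k] shifts by exactly -11
Delta array: [0, -11, -11, -11, -11, -11]

Answer: [0, -11, -11, -11, -11, -11]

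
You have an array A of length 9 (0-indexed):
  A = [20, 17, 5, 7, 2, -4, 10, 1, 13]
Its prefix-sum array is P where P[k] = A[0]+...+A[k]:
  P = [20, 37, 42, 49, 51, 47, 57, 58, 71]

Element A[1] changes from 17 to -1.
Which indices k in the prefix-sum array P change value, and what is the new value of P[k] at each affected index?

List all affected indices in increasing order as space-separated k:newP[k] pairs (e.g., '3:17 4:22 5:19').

P[k] = A[0] + ... + A[k]
P[k] includes A[1] iff k >= 1
Affected indices: 1, 2, ..., 8; delta = -18
  P[1]: 37 + -18 = 19
  P[2]: 42 + -18 = 24
  P[3]: 49 + -18 = 31
  P[4]: 51 + -18 = 33
  P[5]: 47 + -18 = 29
  P[6]: 57 + -18 = 39
  P[7]: 58 + -18 = 40
  P[8]: 71 + -18 = 53

Answer: 1:19 2:24 3:31 4:33 5:29 6:39 7:40 8:53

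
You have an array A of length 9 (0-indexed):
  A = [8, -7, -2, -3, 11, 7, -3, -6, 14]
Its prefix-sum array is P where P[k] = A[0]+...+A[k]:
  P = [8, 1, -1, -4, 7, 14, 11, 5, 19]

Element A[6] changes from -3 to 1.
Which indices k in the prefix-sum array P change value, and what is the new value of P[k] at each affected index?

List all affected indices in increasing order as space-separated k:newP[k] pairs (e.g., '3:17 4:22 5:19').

P[k] = A[0] + ... + A[k]
P[k] includes A[6] iff k >= 6
Affected indices: 6, 7, ..., 8; delta = 4
  P[6]: 11 + 4 = 15
  P[7]: 5 + 4 = 9
  P[8]: 19 + 4 = 23

Answer: 6:15 7:9 8:23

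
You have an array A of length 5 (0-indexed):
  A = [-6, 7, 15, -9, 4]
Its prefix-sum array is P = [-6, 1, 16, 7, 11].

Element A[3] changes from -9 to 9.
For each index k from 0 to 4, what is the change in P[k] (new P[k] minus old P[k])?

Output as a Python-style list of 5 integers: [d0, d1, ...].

Element change: A[3] -9 -> 9, delta = 18
For k < 3: P[k] unchanged, delta_P[k] = 0
For k >= 3: P[k] shifts by exactly 18
Delta array: [0, 0, 0, 18, 18]

Answer: [0, 0, 0, 18, 18]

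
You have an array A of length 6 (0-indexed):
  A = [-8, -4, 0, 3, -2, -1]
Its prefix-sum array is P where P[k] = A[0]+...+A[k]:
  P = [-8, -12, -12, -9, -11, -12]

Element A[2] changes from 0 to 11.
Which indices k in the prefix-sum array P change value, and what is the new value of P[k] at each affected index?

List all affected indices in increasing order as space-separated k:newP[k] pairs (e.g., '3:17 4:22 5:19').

Answer: 2:-1 3:2 4:0 5:-1

Derivation:
P[k] = A[0] + ... + A[k]
P[k] includes A[2] iff k >= 2
Affected indices: 2, 3, ..., 5; delta = 11
  P[2]: -12 + 11 = -1
  P[3]: -9 + 11 = 2
  P[4]: -11 + 11 = 0
  P[5]: -12 + 11 = -1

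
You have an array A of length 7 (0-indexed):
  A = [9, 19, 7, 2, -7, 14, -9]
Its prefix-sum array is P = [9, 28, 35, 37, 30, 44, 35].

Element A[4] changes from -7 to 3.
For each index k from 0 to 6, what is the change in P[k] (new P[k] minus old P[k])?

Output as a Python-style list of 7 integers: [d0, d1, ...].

Element change: A[4] -7 -> 3, delta = 10
For k < 4: P[k] unchanged, delta_P[k] = 0
For k >= 4: P[k] shifts by exactly 10
Delta array: [0, 0, 0, 0, 10, 10, 10]

Answer: [0, 0, 0, 0, 10, 10, 10]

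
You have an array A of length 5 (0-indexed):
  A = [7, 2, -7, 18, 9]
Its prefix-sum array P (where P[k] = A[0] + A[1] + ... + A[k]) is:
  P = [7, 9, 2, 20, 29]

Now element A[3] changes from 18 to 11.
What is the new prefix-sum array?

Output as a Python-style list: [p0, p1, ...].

Change: A[3] 18 -> 11, delta = -7
P[k] for k < 3: unchanged (A[3] not included)
P[k] for k >= 3: shift by delta = -7
  P[0] = 7 + 0 = 7
  P[1] = 9 + 0 = 9
  P[2] = 2 + 0 = 2
  P[3] = 20 + -7 = 13
  P[4] = 29 + -7 = 22

Answer: [7, 9, 2, 13, 22]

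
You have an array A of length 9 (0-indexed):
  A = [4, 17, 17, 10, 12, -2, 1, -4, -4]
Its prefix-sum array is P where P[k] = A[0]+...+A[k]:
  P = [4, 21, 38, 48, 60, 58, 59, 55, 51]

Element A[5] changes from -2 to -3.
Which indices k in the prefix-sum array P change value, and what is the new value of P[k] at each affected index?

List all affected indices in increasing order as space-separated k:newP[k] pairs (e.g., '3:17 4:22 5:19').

P[k] = A[0] + ... + A[k]
P[k] includes A[5] iff k >= 5
Affected indices: 5, 6, ..., 8; delta = -1
  P[5]: 58 + -1 = 57
  P[6]: 59 + -1 = 58
  P[7]: 55 + -1 = 54
  P[8]: 51 + -1 = 50

Answer: 5:57 6:58 7:54 8:50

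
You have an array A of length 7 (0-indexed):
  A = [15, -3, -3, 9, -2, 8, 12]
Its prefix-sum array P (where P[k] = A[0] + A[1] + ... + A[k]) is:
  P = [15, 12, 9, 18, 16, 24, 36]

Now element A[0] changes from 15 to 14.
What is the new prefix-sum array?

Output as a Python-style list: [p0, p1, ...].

Answer: [14, 11, 8, 17, 15, 23, 35]

Derivation:
Change: A[0] 15 -> 14, delta = -1
P[k] for k < 0: unchanged (A[0] not included)
P[k] for k >= 0: shift by delta = -1
  P[0] = 15 + -1 = 14
  P[1] = 12 + -1 = 11
  P[2] = 9 + -1 = 8
  P[3] = 18 + -1 = 17
  P[4] = 16 + -1 = 15
  P[5] = 24 + -1 = 23
  P[6] = 36 + -1 = 35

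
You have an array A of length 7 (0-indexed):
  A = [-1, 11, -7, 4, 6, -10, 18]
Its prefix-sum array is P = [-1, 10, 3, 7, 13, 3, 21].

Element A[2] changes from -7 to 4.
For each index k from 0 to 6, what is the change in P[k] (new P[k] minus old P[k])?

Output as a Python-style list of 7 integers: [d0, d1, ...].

Element change: A[2] -7 -> 4, delta = 11
For k < 2: P[k] unchanged, delta_P[k] = 0
For k >= 2: P[k] shifts by exactly 11
Delta array: [0, 0, 11, 11, 11, 11, 11]

Answer: [0, 0, 11, 11, 11, 11, 11]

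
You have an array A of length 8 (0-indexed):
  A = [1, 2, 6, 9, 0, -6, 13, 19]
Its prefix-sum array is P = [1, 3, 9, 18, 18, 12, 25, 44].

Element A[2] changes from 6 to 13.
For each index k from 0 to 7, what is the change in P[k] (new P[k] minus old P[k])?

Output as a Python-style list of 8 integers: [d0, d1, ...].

Element change: A[2] 6 -> 13, delta = 7
For k < 2: P[k] unchanged, delta_P[k] = 0
For k >= 2: P[k] shifts by exactly 7
Delta array: [0, 0, 7, 7, 7, 7, 7, 7]

Answer: [0, 0, 7, 7, 7, 7, 7, 7]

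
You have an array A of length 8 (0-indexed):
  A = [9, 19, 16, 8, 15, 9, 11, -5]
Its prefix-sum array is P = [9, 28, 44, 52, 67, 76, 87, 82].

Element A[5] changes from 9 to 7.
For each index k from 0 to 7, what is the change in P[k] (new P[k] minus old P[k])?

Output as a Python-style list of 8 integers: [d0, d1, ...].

Answer: [0, 0, 0, 0, 0, -2, -2, -2]

Derivation:
Element change: A[5] 9 -> 7, delta = -2
For k < 5: P[k] unchanged, delta_P[k] = 0
For k >= 5: P[k] shifts by exactly -2
Delta array: [0, 0, 0, 0, 0, -2, -2, -2]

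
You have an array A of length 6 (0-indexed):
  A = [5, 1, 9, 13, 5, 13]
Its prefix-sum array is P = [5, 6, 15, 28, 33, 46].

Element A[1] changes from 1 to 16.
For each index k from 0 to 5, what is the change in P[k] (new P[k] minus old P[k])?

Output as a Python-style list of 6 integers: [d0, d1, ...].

Element change: A[1] 1 -> 16, delta = 15
For k < 1: P[k] unchanged, delta_P[k] = 0
For k >= 1: P[k] shifts by exactly 15
Delta array: [0, 15, 15, 15, 15, 15]

Answer: [0, 15, 15, 15, 15, 15]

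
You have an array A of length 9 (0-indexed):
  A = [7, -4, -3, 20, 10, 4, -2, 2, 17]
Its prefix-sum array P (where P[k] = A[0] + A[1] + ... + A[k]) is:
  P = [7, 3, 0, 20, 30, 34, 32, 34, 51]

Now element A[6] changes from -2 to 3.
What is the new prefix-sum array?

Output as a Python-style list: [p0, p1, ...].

Answer: [7, 3, 0, 20, 30, 34, 37, 39, 56]

Derivation:
Change: A[6] -2 -> 3, delta = 5
P[k] for k < 6: unchanged (A[6] not included)
P[k] for k >= 6: shift by delta = 5
  P[0] = 7 + 0 = 7
  P[1] = 3 + 0 = 3
  P[2] = 0 + 0 = 0
  P[3] = 20 + 0 = 20
  P[4] = 30 + 0 = 30
  P[5] = 34 + 0 = 34
  P[6] = 32 + 5 = 37
  P[7] = 34 + 5 = 39
  P[8] = 51 + 5 = 56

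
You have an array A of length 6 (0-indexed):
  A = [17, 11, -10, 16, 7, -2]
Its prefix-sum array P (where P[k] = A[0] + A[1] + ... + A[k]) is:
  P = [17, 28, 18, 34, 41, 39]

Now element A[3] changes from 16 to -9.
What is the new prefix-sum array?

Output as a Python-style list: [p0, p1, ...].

Change: A[3] 16 -> -9, delta = -25
P[k] for k < 3: unchanged (A[3] not included)
P[k] for k >= 3: shift by delta = -25
  P[0] = 17 + 0 = 17
  P[1] = 28 + 0 = 28
  P[2] = 18 + 0 = 18
  P[3] = 34 + -25 = 9
  P[4] = 41 + -25 = 16
  P[5] = 39 + -25 = 14

Answer: [17, 28, 18, 9, 16, 14]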